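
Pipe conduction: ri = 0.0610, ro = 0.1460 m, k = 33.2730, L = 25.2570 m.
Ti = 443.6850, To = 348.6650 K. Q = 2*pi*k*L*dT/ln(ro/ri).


dT = 95.0200 K
ln(ro/ri) = 0.8727
Q = 2*pi*33.2730*25.2570*95.0200 / 0.8727 = 574893.4246 W

574893.4246 W


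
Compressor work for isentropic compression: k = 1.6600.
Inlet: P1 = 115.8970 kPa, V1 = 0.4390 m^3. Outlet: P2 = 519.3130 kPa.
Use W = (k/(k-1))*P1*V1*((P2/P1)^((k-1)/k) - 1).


(k-1)/k = 0.3976
(P2/P1)^exp = 1.8154
W = 2.5152 * 115.8970 * 0.4390 * (1.8154 - 1) = 104.3455 kJ

104.3455 kJ


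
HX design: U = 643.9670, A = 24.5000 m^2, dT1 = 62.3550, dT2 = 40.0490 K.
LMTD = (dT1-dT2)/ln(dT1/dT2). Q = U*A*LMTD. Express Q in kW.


LMTD = 50.3817 K
Q = 643.9670 * 24.5000 * 50.3817 = 794881.6661 W = 794.8817 kW

794.8817 kW


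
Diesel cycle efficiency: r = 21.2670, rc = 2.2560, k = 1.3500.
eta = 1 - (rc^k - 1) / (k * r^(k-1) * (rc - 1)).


r^(k-1) = 2.9154
rc^k = 2.9992
eta = 0.5956 = 59.5574%

59.5574%


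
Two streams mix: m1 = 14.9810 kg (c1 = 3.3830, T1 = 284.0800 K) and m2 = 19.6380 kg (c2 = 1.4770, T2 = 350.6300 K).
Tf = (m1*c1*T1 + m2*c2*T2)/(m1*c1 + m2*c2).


num = 24567.5172
den = 79.6860
Tf = 308.3039 K

308.3039 K


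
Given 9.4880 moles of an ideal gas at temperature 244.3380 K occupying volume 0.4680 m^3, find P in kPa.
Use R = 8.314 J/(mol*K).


P = nRT/V = 9.4880 * 8.314 * 244.3380 / 0.4680
= 19274.1711 / 0.4680 = 41184.1264 Pa = 41.1841 kPa

41.1841 kPa


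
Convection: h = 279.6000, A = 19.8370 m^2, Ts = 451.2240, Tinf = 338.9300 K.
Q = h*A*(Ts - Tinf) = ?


dT = 112.2940 K
Q = 279.6000 * 19.8370 * 112.2940 = 622830.2714 W

622830.2714 W


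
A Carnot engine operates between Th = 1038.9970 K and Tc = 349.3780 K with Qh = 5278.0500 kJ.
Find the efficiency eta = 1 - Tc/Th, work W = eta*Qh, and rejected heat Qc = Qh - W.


eta = 1 - 349.3780/1038.9970 = 0.6637
W = 0.6637 * 5278.0500 = 3503.2282 kJ
Qc = 5278.0500 - 3503.2282 = 1774.8218 kJ

eta = 66.3735%, W = 3503.2282 kJ, Qc = 1774.8218 kJ


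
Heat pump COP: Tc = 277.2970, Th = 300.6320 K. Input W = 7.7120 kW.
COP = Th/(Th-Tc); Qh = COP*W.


COP = 300.6320 / 23.3350 = 12.8833
Qh = 12.8833 * 7.7120 = 99.3561 kW

COP = 12.8833, Qh = 99.3561 kW


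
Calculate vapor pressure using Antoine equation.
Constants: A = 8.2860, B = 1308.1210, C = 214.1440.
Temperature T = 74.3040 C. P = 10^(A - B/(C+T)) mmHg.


C+T = 288.4480
B/(C+T) = 4.5350
log10(P) = 8.2860 - 4.5350 = 3.7510
P = 10^3.7510 = 5635.9572 mmHg

5635.9572 mmHg


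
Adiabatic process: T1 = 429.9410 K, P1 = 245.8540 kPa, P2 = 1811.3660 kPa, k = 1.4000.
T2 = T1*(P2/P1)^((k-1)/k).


(k-1)/k = 0.2857
(P2/P1)^exp = 1.7693
T2 = 429.9410 * 1.7693 = 760.7065 K

760.7065 K


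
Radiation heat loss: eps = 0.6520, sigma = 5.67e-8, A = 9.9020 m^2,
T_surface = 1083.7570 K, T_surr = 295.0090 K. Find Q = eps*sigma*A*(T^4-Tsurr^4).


T^4 = 1.3795e+12
Tsurr^4 = 7.5743e+09
Q = 0.6520 * 5.67e-8 * 9.9020 * 1.3719e+12 = 502215.5630 W

502215.5630 W


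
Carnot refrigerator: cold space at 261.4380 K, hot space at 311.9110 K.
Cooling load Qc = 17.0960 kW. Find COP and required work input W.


COP = 261.4380 / 50.4730 = 5.1798
W = 17.0960 / 5.1798 = 3.3005 kW

COP = 5.1798, W = 3.3005 kW


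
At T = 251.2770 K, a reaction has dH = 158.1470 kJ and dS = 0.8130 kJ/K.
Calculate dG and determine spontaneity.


T*dS = 251.2770 * 0.8130 = 204.2882 kJ
dG = 158.1470 - 204.2882 = -46.1412 kJ (spontaneous)

dG = -46.1412 kJ, spontaneous


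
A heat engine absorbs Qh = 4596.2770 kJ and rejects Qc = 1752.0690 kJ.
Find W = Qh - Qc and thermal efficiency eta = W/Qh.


W = 4596.2770 - 1752.0690 = 2844.2080 kJ
eta = 2844.2080 / 4596.2770 = 0.6188 = 61.8807%

W = 2844.2080 kJ, eta = 61.8807%


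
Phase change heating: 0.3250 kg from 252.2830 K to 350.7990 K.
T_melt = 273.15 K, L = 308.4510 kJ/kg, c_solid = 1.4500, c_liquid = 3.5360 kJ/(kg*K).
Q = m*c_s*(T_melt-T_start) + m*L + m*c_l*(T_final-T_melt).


Q1 (sensible, solid) = 0.3250 * 1.4500 * 20.8670 = 9.8336 kJ
Q2 (latent) = 0.3250 * 308.4510 = 100.2466 kJ
Q3 (sensible, liquid) = 0.3250 * 3.5360 * 77.6490 = 89.2342 kJ
Q_total = 199.3144 kJ

199.3144 kJ


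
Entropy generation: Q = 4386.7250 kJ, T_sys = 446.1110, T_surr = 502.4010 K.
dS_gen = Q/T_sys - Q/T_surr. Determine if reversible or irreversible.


dS_sys = 4386.7250/446.1110 = 9.8333 kJ/K
dS_surr = -4386.7250/502.4010 = -8.7315 kJ/K
dS_gen = 9.8333 - 8.7315 = 1.1017 kJ/K (irreversible)

dS_gen = 1.1017 kJ/K, irreversible


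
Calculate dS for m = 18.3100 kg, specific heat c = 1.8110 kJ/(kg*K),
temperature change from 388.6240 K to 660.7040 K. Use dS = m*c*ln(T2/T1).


T2/T1 = 1.7001
ln(T2/T1) = 0.5307
dS = 18.3100 * 1.8110 * 0.5307 = 17.5975 kJ/K

17.5975 kJ/K


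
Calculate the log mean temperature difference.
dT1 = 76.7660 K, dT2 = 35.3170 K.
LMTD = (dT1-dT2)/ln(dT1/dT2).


dT1/dT2 = 2.1736
ln(dT1/dT2) = 0.7764
LMTD = 41.4490 / 0.7764 = 53.3863 K

53.3863 K


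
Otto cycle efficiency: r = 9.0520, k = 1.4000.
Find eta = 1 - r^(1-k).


r^(k-1) = 2.4138
eta = 1 - 1/2.4138 = 0.5857 = 58.5712%

58.5712%


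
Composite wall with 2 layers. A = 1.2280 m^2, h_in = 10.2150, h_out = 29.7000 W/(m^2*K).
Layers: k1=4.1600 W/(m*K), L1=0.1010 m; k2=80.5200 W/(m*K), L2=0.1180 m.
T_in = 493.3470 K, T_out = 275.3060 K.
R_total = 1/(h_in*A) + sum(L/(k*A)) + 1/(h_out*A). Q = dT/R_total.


R_conv_in = 1/(10.2150*1.2280) = 0.0797
R_1 = 0.1010/(4.1600*1.2280) = 0.0198
R_2 = 0.1180/(80.5200*1.2280) = 0.0012
R_conv_out = 1/(29.7000*1.2280) = 0.0274
R_total = 0.1281 K/W
Q = 218.0410 / 0.1281 = 1702.0852 W

R_total = 0.1281 K/W, Q = 1702.0852 W


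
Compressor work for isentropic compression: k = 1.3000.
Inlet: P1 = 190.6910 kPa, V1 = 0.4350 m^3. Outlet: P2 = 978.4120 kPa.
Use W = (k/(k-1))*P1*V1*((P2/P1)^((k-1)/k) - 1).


(k-1)/k = 0.2308
(P2/P1)^exp = 1.4584
W = 4.3333 * 190.6910 * 0.4350 * (1.4584 - 1) = 164.7896 kJ

164.7896 kJ


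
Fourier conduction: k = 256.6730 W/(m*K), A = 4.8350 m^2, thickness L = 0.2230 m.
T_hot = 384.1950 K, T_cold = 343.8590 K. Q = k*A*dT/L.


dT = 40.3360 K
Q = 256.6730 * 4.8350 * 40.3360 / 0.2230 = 224473.2686 W

224473.2686 W


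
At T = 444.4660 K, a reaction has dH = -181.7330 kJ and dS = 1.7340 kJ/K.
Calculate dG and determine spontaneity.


T*dS = 444.4660 * 1.7340 = 770.7040 kJ
dG = -181.7330 - 770.7040 = -952.4370 kJ (spontaneous)

dG = -952.4370 kJ, spontaneous


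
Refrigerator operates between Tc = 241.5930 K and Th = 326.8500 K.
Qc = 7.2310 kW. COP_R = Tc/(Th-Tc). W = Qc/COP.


COP = 241.5930 / 85.2570 = 2.8337
W = 7.2310 / 2.8337 = 2.5518 kW

COP = 2.8337, W = 2.5518 kW


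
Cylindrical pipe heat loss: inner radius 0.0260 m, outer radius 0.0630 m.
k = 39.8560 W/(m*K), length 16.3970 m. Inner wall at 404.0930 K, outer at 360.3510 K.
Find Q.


dT = 43.7420 K
ln(ro/ri) = 0.8850
Q = 2*pi*39.8560*16.3970*43.7420 / 0.8850 = 202943.2453 W

202943.2453 W


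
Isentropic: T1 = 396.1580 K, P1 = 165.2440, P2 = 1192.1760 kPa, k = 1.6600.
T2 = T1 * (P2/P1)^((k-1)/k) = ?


(k-1)/k = 0.3976
(P2/P1)^exp = 2.1939
T2 = 396.1580 * 2.1939 = 869.1331 K

869.1331 K


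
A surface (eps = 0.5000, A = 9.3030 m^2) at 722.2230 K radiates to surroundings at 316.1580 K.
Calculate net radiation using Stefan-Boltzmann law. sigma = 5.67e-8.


T^4 = 2.7207e+11
Tsurr^4 = 9.9912e+09
Q = 0.5000 * 5.67e-8 * 9.3030 * 2.6208e+11 = 69121.4421 W

69121.4421 W


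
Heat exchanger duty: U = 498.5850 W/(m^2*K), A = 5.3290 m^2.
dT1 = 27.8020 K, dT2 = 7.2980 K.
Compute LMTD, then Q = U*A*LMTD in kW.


LMTD = 15.3300 K
Q = 498.5850 * 5.3290 * 15.3300 = 40731.2048 W = 40.7312 kW

40.7312 kW


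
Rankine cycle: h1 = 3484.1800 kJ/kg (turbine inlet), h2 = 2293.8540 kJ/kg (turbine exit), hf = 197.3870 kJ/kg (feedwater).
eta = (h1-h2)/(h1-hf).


W = 1190.3260 kJ/kg
Q_in = 3286.7930 kJ/kg
eta = 0.3622 = 36.2154%

eta = 36.2154%


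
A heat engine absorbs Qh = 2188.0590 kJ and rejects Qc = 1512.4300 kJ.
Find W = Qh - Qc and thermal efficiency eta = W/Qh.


W = 2188.0590 - 1512.4300 = 675.6290 kJ
eta = 675.6290 / 2188.0590 = 0.3088 = 30.8780%

W = 675.6290 kJ, eta = 30.8780%


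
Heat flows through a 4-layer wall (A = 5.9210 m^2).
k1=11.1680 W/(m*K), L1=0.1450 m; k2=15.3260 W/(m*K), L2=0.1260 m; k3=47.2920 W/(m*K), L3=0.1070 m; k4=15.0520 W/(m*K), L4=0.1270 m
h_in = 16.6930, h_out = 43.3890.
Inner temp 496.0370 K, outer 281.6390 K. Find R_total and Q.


R_conv_in = 1/(16.6930*5.9210) = 0.0101
R_1 = 0.1450/(11.1680*5.9210) = 0.0022
R_2 = 0.1260/(15.3260*5.9210) = 0.0014
R_3 = 0.1070/(47.2920*5.9210) = 0.0004
R_4 = 0.1270/(15.0520*5.9210) = 0.0014
R_conv_out = 1/(43.3890*5.9210) = 0.0039
R_total = 0.0194 K/W
Q = 214.3980 / 0.0194 = 11052.3988 W

R_total = 0.0194 K/W, Q = 11052.3988 W


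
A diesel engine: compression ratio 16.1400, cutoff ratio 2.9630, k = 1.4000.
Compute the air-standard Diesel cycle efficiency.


r^(k-1) = 3.0420
rc^k = 4.5753
eta = 0.5723 = 57.2330%

57.2330%


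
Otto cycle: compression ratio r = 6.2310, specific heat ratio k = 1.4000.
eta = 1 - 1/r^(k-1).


r^(k-1) = 2.0788
eta = 1 - 1/2.0788 = 0.5190 = 51.8965%

51.8965%


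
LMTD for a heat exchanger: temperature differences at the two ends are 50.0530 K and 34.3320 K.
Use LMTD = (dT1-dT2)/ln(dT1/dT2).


dT1/dT2 = 1.4579
ln(dT1/dT2) = 0.3770
LMTD = 15.7210 / 0.3770 = 41.6998 K

41.6998 K


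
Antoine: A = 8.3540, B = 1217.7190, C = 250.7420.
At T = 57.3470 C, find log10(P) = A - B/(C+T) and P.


C+T = 308.0890
B/(C+T) = 3.9525
log10(P) = 8.3540 - 3.9525 = 4.4015
P = 10^4.4015 = 25206.2941 mmHg

25206.2941 mmHg


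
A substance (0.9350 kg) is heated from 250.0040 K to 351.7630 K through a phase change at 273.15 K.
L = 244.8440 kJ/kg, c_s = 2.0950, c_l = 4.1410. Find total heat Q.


Q1 (sensible, solid) = 0.9350 * 2.0950 * 23.1460 = 45.3390 kJ
Q2 (latent) = 0.9350 * 244.8440 = 228.9291 kJ
Q3 (sensible, liquid) = 0.9350 * 4.1410 * 78.6130 = 304.3766 kJ
Q_total = 578.6447 kJ

578.6447 kJ


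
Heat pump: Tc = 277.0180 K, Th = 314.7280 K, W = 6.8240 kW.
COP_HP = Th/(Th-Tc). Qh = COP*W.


COP = 314.7280 / 37.7100 = 8.3460
Qh = 8.3460 * 6.8240 = 56.9532 kW

COP = 8.3460, Qh = 56.9532 kW


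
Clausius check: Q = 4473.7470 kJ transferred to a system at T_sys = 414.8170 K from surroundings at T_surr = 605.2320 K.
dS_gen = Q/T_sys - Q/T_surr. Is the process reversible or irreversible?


dS_sys = 4473.7470/414.8170 = 10.7849 kJ/K
dS_surr = -4473.7470/605.2320 = -7.3918 kJ/K
dS_gen = 10.7849 - 7.3918 = 3.3931 kJ/K (irreversible)

dS_gen = 3.3931 kJ/K, irreversible


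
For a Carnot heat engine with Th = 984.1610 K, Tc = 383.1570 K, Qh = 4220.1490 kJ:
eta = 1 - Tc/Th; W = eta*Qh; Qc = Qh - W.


eta = 1 - 383.1570/984.1610 = 0.6107
W = 0.6107 * 4220.1490 = 2577.1458 kJ
Qc = 4220.1490 - 2577.1458 = 1643.0032 kJ

eta = 61.0677%, W = 2577.1458 kJ, Qc = 1643.0032 kJ


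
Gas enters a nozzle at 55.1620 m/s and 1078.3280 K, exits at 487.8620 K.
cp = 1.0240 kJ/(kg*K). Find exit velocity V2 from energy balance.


dT = 590.4660 K
2*cp*1000*dT = 1209274.3680
V1^2 = 3042.8462
V2 = sqrt(1212317.2142) = 1101.0528 m/s

1101.0528 m/s


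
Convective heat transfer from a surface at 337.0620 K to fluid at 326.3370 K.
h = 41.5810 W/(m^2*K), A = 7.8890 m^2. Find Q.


dT = 10.7250 K
Q = 41.5810 * 7.8890 * 10.7250 = 3518.1487 W

3518.1487 W


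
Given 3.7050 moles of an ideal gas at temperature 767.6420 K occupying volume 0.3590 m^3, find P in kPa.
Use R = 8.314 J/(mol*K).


P = nRT/V = 3.7050 * 8.314 * 767.6420 / 0.3590
= 23645.9606 / 0.3590 = 65866.1854 Pa = 65.8662 kPa

65.8662 kPa


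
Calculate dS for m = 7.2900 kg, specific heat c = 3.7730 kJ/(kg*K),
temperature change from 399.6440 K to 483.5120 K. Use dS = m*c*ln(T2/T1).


T2/T1 = 1.2099
ln(T2/T1) = 0.1905
dS = 7.2900 * 3.7730 * 0.1905 = 5.2398 kJ/K

5.2398 kJ/K


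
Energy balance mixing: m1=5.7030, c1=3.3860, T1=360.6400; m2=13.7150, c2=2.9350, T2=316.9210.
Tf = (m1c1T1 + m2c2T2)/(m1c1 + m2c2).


num = 19721.2749
den = 59.5639
Tf = 331.0945 K

331.0945 K


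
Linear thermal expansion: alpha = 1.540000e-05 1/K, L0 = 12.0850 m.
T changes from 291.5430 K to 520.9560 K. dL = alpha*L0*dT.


dT = 229.4130 K
dL = 1.540000e-05 * 12.0850 * 229.4130 = 0.042696 m
L_final = 12.127696 m

dL = 0.042696 m


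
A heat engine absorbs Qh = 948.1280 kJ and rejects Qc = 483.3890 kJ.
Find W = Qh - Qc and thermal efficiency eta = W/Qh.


W = 948.1280 - 483.3890 = 464.7390 kJ
eta = 464.7390 / 948.1280 = 0.4902 = 49.0165%

W = 464.7390 kJ, eta = 49.0165%


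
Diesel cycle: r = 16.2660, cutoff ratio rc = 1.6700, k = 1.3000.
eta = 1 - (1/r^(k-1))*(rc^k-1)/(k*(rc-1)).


r^(k-1) = 2.3088
rc^k = 1.9477
eta = 0.5287 = 52.8711%

52.8711%


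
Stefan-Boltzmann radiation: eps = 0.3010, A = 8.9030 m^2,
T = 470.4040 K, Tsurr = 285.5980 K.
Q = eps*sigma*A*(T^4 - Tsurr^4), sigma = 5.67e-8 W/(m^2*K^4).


T^4 = 4.8965e+10
Tsurr^4 = 6.6530e+09
Q = 0.3010 * 5.67e-8 * 8.9030 * 4.2312e+10 = 6429.0527 W

6429.0527 W


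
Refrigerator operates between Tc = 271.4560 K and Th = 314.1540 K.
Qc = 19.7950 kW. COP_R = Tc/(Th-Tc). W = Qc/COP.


COP = 271.4560 / 42.6980 = 6.3576
W = 19.7950 / 6.3576 = 3.1136 kW

COP = 6.3576, W = 3.1136 kW


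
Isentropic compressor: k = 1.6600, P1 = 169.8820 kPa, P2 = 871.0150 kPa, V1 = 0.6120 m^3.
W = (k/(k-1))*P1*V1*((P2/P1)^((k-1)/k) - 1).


(k-1)/k = 0.3976
(P2/P1)^exp = 1.9153
W = 2.5152 * 169.8820 * 0.6120 * (1.9153 - 1) = 239.3507 kJ

239.3507 kJ


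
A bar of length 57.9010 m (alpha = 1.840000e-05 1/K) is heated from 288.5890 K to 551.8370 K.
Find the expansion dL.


dT = 263.2480 K
dL = 1.840000e-05 * 57.9010 * 263.2480 = 0.280459 m
L_final = 58.181459 m

dL = 0.280459 m


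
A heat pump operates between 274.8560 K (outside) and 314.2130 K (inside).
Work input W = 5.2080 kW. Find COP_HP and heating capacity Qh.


COP = 314.2130 / 39.3570 = 7.9837
Qh = 7.9837 * 5.2080 = 41.5789 kW

COP = 7.9837, Qh = 41.5789 kW


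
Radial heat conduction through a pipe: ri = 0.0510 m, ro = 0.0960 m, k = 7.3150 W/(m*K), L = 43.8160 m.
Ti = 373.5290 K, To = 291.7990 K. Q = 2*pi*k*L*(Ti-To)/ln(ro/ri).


dT = 81.7300 K
ln(ro/ri) = 0.6325
Q = 2*pi*7.3150*43.8160*81.7300 / 0.6325 = 260215.0472 W

260215.0472 W


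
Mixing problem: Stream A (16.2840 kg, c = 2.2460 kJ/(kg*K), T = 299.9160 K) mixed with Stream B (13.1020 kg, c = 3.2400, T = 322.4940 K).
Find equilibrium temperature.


num = 24659.1121
den = 79.0243
Tf = 312.0445 K

312.0445 K


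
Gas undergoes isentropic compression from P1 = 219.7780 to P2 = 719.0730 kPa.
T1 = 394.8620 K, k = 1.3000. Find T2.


(k-1)/k = 0.2308
(P2/P1)^exp = 1.3146
T2 = 394.8620 * 1.3146 = 519.0901 K

519.0901 K


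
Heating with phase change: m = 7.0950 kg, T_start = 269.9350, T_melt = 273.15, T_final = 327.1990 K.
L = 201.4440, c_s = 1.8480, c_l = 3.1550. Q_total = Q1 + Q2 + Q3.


Q1 (sensible, solid) = 7.0950 * 1.8480 * 3.2150 = 42.1537 kJ
Q2 (latent) = 7.0950 * 201.4440 = 1429.2452 kJ
Q3 (sensible, liquid) = 7.0950 * 3.1550 * 54.0490 = 1209.8720 kJ
Q_total = 2681.2708 kJ

2681.2708 kJ


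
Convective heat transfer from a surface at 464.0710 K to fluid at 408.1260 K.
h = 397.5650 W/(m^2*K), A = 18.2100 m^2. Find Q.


dT = 55.9450 K
Q = 397.5650 * 18.2100 * 55.9450 = 405022.7032 W

405022.7032 W


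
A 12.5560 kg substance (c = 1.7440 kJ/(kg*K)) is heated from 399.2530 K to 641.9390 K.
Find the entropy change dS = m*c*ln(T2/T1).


T2/T1 = 1.6079
ln(T2/T1) = 0.4749
dS = 12.5560 * 1.7440 * 0.4749 = 10.3992 kJ/K

10.3992 kJ/K


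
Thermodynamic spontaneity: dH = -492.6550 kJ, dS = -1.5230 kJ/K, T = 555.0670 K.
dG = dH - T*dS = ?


T*dS = 555.0670 * -1.5230 = -845.3670 kJ
dG = -492.6550 + 845.3670 = 352.7120 kJ (non-spontaneous)

dG = 352.7120 kJ, non-spontaneous


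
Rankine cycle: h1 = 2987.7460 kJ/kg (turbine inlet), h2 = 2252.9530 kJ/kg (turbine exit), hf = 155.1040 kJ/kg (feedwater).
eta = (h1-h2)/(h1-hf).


W = 734.7930 kJ/kg
Q_in = 2832.6420 kJ/kg
eta = 0.2594 = 25.9402%

eta = 25.9402%


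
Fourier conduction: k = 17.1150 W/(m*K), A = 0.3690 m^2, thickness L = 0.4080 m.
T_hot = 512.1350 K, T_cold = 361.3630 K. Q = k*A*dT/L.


dT = 150.7720 K
Q = 17.1150 * 0.3690 * 150.7720 / 0.4080 = 2333.8009 W

2333.8009 W


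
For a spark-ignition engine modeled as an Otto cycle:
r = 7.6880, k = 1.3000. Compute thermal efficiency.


r^(k-1) = 1.8439
eta = 1 - 1/1.8439 = 0.4577 = 45.7680%

45.7680%


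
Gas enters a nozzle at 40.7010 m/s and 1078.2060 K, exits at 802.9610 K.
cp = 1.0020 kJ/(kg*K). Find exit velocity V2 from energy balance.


dT = 275.2450 K
2*cp*1000*dT = 551590.9800
V1^2 = 1656.5714
V2 = sqrt(553247.5514) = 743.8061 m/s

743.8061 m/s


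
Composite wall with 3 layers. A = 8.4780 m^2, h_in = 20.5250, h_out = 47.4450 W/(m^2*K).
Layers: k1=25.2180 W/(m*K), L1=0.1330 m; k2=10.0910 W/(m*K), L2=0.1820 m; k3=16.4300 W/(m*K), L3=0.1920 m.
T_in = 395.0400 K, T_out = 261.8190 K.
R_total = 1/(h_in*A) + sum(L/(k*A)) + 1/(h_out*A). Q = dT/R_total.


R_conv_in = 1/(20.5250*8.4780) = 0.0057
R_1 = 0.1330/(25.2180*8.4780) = 0.0006
R_2 = 0.1820/(10.0910*8.4780) = 0.0021
R_3 = 0.1920/(16.4300*8.4780) = 0.0014
R_conv_out = 1/(47.4450*8.4780) = 0.0025
R_total = 0.0124 K/W
Q = 133.2210 / 0.0124 = 10777.7961 W

R_total = 0.0124 K/W, Q = 10777.7961 W


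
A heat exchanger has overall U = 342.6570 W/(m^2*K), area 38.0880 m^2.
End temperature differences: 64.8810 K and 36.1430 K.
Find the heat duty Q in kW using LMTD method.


LMTD = 49.1188 K
Q = 342.6570 * 38.0880 * 49.1188 = 641055.0876 W = 641.0551 kW

641.0551 kW


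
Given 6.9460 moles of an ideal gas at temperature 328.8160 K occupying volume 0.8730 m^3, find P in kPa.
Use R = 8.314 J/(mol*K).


P = nRT/V = 6.9460 * 8.314 * 328.8160 / 0.8730
= 18988.8097 / 0.8730 = 21751.2138 Pa = 21.7512 kPa

21.7512 kPa


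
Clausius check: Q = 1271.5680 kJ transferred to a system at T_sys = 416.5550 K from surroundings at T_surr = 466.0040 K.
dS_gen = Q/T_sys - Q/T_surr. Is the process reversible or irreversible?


dS_sys = 1271.5680/416.5550 = 3.0526 kJ/K
dS_surr = -1271.5680/466.0040 = -2.7287 kJ/K
dS_gen = 3.0526 - 2.7287 = 0.3239 kJ/K (irreversible)

dS_gen = 0.3239 kJ/K, irreversible


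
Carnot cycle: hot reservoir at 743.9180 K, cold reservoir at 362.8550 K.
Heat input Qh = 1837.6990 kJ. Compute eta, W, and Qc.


eta = 1 - 362.8550/743.9180 = 0.5122
W = 0.5122 * 1837.6990 = 941.3391 kJ
Qc = 1837.6990 - 941.3391 = 896.3599 kJ

eta = 51.2238%, W = 941.3391 kJ, Qc = 896.3599 kJ


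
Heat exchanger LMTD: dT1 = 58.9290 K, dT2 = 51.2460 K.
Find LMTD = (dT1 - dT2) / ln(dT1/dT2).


dT1/dT2 = 1.1499
ln(dT1/dT2) = 0.1397
LMTD = 7.6830 / 0.1397 = 54.9981 K

54.9981 K


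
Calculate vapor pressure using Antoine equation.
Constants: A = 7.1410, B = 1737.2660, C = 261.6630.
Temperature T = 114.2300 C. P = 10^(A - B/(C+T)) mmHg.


C+T = 375.8930
B/(C+T) = 4.6217
log10(P) = 7.1410 - 4.6217 = 2.5193
P = 10^2.5193 = 330.5952 mmHg

330.5952 mmHg


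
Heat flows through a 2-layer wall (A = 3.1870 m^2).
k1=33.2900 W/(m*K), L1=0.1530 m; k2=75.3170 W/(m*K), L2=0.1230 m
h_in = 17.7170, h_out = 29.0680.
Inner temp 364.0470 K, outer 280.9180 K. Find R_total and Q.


R_conv_in = 1/(17.7170*3.1870) = 0.0177
R_1 = 0.1530/(33.2900*3.1870) = 0.0014
R_2 = 0.1230/(75.3170*3.1870) = 0.0005
R_conv_out = 1/(29.0680*3.1870) = 0.0108
R_total = 0.0305 K/W
Q = 83.1290 / 0.0305 = 2729.1733 W

R_total = 0.0305 K/W, Q = 2729.1733 W


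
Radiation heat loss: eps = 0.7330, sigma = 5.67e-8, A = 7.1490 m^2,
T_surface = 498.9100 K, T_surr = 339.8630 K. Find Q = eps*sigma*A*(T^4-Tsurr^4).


T^4 = 6.1957e+10
Tsurr^4 = 1.3342e+10
Q = 0.7330 * 5.67e-8 * 7.1490 * 4.8615e+10 = 14444.4873 W

14444.4873 W


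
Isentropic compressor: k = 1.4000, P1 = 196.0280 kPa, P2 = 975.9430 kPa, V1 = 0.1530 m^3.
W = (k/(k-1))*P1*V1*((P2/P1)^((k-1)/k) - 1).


(k-1)/k = 0.2857
(P2/P1)^exp = 1.5819
W = 3.5000 * 196.0280 * 0.1530 * (1.5819 - 1) = 61.0816 kJ

61.0816 kJ


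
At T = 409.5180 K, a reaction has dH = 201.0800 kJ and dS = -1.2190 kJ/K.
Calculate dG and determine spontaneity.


T*dS = 409.5180 * -1.2190 = -499.2024 kJ
dG = 201.0800 + 499.2024 = 700.2824 kJ (non-spontaneous)

dG = 700.2824 kJ, non-spontaneous


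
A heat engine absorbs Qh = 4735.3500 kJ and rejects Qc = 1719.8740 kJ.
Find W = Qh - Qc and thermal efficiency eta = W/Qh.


W = 4735.3500 - 1719.8740 = 3015.4760 kJ
eta = 3015.4760 / 4735.3500 = 0.6368 = 63.6801%

W = 3015.4760 kJ, eta = 63.6801%


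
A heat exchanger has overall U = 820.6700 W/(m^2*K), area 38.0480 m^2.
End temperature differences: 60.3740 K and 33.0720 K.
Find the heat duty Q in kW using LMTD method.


LMTD = 45.3618 K
Q = 820.6700 * 38.0480 * 45.3618 = 1416416.7083 W = 1416.4167 kW

1416.4167 kW


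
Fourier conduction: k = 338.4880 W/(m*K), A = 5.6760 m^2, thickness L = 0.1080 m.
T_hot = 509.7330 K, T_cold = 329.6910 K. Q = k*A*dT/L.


dT = 180.0420 K
Q = 338.4880 * 5.6760 * 180.0420 / 0.1080 = 3202843.6358 W

3202843.6358 W


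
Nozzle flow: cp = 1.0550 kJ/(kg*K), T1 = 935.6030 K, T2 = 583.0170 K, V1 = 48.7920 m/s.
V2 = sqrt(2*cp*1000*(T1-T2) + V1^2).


dT = 352.5860 K
2*cp*1000*dT = 743956.4600
V1^2 = 2380.6593
V2 = sqrt(746337.1193) = 863.9081 m/s

863.9081 m/s


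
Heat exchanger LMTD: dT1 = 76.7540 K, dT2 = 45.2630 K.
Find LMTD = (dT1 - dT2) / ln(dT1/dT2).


dT1/dT2 = 1.6957
ln(dT1/dT2) = 0.5281
LMTD = 31.4910 / 0.5281 = 59.6290 K

59.6290 K


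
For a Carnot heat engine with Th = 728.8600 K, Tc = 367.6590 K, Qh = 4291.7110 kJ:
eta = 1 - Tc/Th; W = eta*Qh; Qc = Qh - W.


eta = 1 - 367.6590/728.8600 = 0.4956
W = 0.4956 * 4291.7110 = 2126.8423 kJ
Qc = 4291.7110 - 2126.8423 = 2164.8687 kJ

eta = 49.5570%, W = 2126.8423 kJ, Qc = 2164.8687 kJ


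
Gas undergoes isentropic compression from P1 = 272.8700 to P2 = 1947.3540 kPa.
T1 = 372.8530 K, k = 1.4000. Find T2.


(k-1)/k = 0.2857
(P2/P1)^exp = 1.7533
T2 = 372.8530 * 1.7533 = 653.7199 K

653.7199 K


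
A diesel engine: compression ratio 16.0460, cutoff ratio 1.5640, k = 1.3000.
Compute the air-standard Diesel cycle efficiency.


r^(k-1) = 2.2994
rc^k = 1.7886
eta = 0.5323 = 53.2252%

53.2252%


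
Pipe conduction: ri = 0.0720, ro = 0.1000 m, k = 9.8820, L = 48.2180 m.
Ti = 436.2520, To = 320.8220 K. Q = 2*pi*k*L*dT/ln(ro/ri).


dT = 115.4300 K
ln(ro/ri) = 0.3285
Q = 2*pi*9.8820*48.2180*115.4300 / 0.3285 = 1051990.5912 W

1051990.5912 W


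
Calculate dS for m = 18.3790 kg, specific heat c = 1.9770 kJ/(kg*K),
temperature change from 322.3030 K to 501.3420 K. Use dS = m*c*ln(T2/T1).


T2/T1 = 1.5555
ln(T2/T1) = 0.4418
dS = 18.3790 * 1.9770 * 0.4418 = 16.0528 kJ/K

16.0528 kJ/K


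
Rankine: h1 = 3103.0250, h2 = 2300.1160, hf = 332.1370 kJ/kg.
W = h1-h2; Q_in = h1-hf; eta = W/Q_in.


W = 802.9090 kJ/kg
Q_in = 2770.8880 kJ/kg
eta = 0.2898 = 28.9766%

eta = 28.9766%


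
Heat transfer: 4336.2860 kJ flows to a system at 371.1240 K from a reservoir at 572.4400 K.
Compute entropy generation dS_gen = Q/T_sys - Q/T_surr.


dS_sys = 4336.2860/371.1240 = 11.6842 kJ/K
dS_surr = -4336.2860/572.4400 = -7.5751 kJ/K
dS_gen = 11.6842 - 7.5751 = 4.1091 kJ/K (irreversible)

dS_gen = 4.1091 kJ/K, irreversible


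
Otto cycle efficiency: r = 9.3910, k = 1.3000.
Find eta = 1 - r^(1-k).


r^(k-1) = 1.9580
eta = 1 - 1/1.9580 = 0.4893 = 48.9276%

48.9276%


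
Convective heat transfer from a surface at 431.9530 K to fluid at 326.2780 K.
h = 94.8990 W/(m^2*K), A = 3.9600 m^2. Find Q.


dT = 105.6750 K
Q = 94.8990 * 3.9600 * 105.6750 = 39712.6692 W

39712.6692 W


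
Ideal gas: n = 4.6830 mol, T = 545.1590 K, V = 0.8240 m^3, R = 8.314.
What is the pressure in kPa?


P = nRT/V = 4.6830 * 8.314 * 545.1590 / 0.8240
= 21225.4724 / 0.8240 = 25759.0684 Pa = 25.7591 kPa

25.7591 kPa


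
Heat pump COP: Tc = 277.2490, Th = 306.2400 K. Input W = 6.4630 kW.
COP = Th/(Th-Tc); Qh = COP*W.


COP = 306.2400 / 28.9910 = 10.5633
Qh = 10.5633 * 6.4630 = 68.2705 kW

COP = 10.5633, Qh = 68.2705 kW


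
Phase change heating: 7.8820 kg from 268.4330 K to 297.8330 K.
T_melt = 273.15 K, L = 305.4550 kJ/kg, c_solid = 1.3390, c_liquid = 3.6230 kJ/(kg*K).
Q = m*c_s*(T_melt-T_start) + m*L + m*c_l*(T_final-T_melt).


Q1 (sensible, solid) = 7.8820 * 1.3390 * 4.7170 = 49.7832 kJ
Q2 (latent) = 7.8820 * 305.4550 = 2407.5963 kJ
Q3 (sensible, liquid) = 7.8820 * 3.6230 * 24.6830 = 704.8597 kJ
Q_total = 3162.2393 kJ

3162.2393 kJ


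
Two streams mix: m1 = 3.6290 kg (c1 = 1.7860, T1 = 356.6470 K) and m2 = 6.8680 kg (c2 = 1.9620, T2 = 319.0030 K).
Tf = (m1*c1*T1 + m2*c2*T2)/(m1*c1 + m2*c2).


num = 6610.1403
den = 19.9564
Tf = 331.2289 K

331.2289 K


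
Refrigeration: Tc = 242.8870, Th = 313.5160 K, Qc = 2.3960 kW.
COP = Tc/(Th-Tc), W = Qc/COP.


COP = 242.8870 / 70.6290 = 3.4389
W = 2.3960 / 3.4389 = 0.6967 kW

COP = 3.4389, W = 0.6967 kW


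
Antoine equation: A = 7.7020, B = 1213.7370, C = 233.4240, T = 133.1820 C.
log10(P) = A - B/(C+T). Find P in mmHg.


C+T = 366.6060
B/(C+T) = 3.3107
log10(P) = 7.7020 - 3.3107 = 4.3913
P = 10^4.3913 = 24618.4329 mmHg

24618.4329 mmHg


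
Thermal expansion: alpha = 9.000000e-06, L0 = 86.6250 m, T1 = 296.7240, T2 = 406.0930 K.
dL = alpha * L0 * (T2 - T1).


dT = 109.3690 K
dL = 9.000000e-06 * 86.6250 * 109.3690 = 0.085267 m
L_final = 86.710267 m

dL = 0.085267 m


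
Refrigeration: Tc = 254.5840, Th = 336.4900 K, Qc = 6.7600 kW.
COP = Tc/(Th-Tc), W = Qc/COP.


COP = 254.5840 / 81.9060 = 3.1082
W = 6.7600 / 3.1082 = 2.1749 kW

COP = 3.1082, W = 2.1749 kW


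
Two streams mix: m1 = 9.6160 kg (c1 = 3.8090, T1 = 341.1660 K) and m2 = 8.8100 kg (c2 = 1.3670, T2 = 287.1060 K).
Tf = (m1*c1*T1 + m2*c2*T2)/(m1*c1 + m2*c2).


num = 15953.6995
den = 48.6706
Tf = 327.7892 K

327.7892 K


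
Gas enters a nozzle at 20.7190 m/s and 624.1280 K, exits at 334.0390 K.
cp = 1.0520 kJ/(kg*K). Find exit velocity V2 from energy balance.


dT = 290.0890 K
2*cp*1000*dT = 610347.2560
V1^2 = 429.2770
V2 = sqrt(610776.5330) = 781.5219 m/s

781.5219 m/s


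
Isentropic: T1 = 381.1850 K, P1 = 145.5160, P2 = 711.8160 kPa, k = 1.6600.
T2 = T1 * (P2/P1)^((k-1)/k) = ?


(k-1)/k = 0.3976
(P2/P1)^exp = 1.8798
T2 = 381.1850 * 1.8798 = 716.5678 K

716.5678 K


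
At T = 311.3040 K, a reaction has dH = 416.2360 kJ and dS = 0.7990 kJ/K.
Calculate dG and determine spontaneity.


T*dS = 311.3040 * 0.7990 = 248.7319 kJ
dG = 416.2360 - 248.7319 = 167.5041 kJ (non-spontaneous)

dG = 167.5041 kJ, non-spontaneous


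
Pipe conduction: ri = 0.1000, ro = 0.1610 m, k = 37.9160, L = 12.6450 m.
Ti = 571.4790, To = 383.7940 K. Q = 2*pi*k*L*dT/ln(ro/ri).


dT = 187.6850 K
ln(ro/ri) = 0.4762
Q = 2*pi*37.9160*12.6450*187.6850 / 0.4762 = 1187217.3100 W

1187217.3100 W


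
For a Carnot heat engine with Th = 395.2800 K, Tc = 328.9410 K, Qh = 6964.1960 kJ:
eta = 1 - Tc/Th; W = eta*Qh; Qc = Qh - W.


eta = 1 - 328.9410/395.2800 = 0.1678
W = 0.1678 * 6964.1960 = 1168.7862 kJ
Qc = 6964.1960 - 1168.7862 = 5795.4098 kJ

eta = 16.7828%, W = 1168.7862 kJ, Qc = 5795.4098 kJ


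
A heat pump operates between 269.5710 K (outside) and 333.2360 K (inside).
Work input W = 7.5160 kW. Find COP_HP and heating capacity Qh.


COP = 333.2360 / 63.6650 = 5.2342
Qh = 5.2342 * 7.5160 = 39.3403 kW

COP = 5.2342, Qh = 39.3403 kW


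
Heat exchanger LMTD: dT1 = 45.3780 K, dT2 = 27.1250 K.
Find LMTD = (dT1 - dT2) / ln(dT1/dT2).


dT1/dT2 = 1.6729
ln(dT1/dT2) = 0.5146
LMTD = 18.2530 / 0.5146 = 35.4722 K

35.4722 K


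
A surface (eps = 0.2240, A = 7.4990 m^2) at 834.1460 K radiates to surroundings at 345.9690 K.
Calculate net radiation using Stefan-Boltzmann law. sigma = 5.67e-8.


T^4 = 4.8414e+11
Tsurr^4 = 1.4327e+10
Q = 0.2240 * 5.67e-8 * 7.4990 * 4.6981e+11 = 44746.2761 W

44746.2761 W


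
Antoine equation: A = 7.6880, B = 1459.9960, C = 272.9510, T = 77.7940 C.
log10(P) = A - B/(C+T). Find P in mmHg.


C+T = 350.7450
B/(C+T) = 4.1626
log10(P) = 7.6880 - 4.1626 = 3.5254
P = 10^3.5254 = 3353.0741 mmHg

3353.0741 mmHg


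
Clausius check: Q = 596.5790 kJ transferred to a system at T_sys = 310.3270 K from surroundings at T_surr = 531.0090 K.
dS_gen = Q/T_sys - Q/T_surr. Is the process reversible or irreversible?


dS_sys = 596.5790/310.3270 = 1.9224 kJ/K
dS_surr = -596.5790/531.0090 = -1.1235 kJ/K
dS_gen = 1.9224 - 1.1235 = 0.7989 kJ/K (irreversible)

dS_gen = 0.7989 kJ/K, irreversible


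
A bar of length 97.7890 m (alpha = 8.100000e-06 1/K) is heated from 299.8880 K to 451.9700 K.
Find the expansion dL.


dT = 152.0820 K
dL = 8.100000e-06 * 97.7890 * 152.0820 = 0.120463 m
L_final = 97.909463 m

dL = 0.120463 m


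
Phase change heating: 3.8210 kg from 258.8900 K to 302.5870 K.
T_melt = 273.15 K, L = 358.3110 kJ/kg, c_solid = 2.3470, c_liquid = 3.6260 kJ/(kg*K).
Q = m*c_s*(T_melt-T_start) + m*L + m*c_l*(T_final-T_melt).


Q1 (sensible, solid) = 3.8210 * 2.3470 * 14.2600 = 127.8821 kJ
Q2 (latent) = 3.8210 * 358.3110 = 1369.1063 kJ
Q3 (sensible, liquid) = 3.8210 * 3.6260 * 29.4370 = 407.8480 kJ
Q_total = 1904.8364 kJ

1904.8364 kJ


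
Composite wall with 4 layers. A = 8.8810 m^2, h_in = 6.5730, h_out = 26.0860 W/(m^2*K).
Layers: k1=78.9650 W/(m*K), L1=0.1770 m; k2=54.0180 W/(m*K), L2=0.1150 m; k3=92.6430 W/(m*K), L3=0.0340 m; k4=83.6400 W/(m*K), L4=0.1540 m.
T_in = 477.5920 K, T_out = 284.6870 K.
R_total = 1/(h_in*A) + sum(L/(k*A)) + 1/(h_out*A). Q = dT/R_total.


R_conv_in = 1/(6.5730*8.8810) = 0.0171
R_1 = 0.1770/(78.9650*8.8810) = 0.0003
R_2 = 0.1150/(54.0180*8.8810) = 0.0002
R_3 = 0.0340/(92.6430*8.8810) = 4.1324e-05
R_4 = 0.1540/(83.6400*8.8810) = 0.0002
R_conv_out = 1/(26.0860*8.8810) = 0.0043
R_total = 0.0222 K/W
Q = 192.9050 / 0.0222 = 8694.1454 W

R_total = 0.0222 K/W, Q = 8694.1454 W


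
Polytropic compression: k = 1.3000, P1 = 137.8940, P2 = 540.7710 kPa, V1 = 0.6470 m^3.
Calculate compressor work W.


(k-1)/k = 0.2308
(P2/P1)^exp = 1.3707
W = 4.3333 * 137.8940 * 0.6470 * (1.3707 - 1) = 143.3302 kJ

143.3302 kJ


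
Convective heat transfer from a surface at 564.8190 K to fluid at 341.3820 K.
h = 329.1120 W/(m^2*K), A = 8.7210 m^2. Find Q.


dT = 223.4370 K
Q = 329.1120 * 8.7210 * 223.4370 = 641305.6939 W

641305.6939 W


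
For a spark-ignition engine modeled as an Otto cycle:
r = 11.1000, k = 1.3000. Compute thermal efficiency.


r^(k-1) = 2.0587
eta = 1 - 1/2.0587 = 0.5143 = 51.4261%

51.4261%


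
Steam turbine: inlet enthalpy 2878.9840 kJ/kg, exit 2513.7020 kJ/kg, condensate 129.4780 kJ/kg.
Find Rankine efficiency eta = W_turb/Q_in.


W = 365.2820 kJ/kg
Q_in = 2749.5060 kJ/kg
eta = 0.1329 = 13.2854%

eta = 13.2854%


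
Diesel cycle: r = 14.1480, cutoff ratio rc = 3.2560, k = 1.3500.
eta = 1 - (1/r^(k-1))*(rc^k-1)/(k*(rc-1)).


r^(k-1) = 2.5278
rc^k = 4.9218
eta = 0.4906 = 49.0588%

49.0588%


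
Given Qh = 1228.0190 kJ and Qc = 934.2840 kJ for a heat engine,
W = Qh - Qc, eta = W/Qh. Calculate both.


W = 1228.0190 - 934.2840 = 293.7350 kJ
eta = 293.7350 / 1228.0190 = 0.2392 = 23.9194%

W = 293.7350 kJ, eta = 23.9194%


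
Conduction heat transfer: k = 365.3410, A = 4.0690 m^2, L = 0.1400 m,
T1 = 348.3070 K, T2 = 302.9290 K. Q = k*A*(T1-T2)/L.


dT = 45.3780 K
Q = 365.3410 * 4.0690 * 45.3780 / 0.1400 = 481840.6301 W

481840.6301 W


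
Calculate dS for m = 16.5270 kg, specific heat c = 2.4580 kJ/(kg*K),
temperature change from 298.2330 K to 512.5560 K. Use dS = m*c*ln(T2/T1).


T2/T1 = 1.7186
ln(T2/T1) = 0.5415
dS = 16.5270 * 2.4580 * 0.5415 = 21.9990 kJ/K

21.9990 kJ/K


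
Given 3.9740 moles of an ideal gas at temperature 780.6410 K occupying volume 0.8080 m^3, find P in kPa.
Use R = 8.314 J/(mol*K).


P = nRT/V = 3.9740 * 8.314 * 780.6410 / 0.8080
= 25792.2506 / 0.8080 = 31921.1022 Pa = 31.9211 kPa

31.9211 kPa


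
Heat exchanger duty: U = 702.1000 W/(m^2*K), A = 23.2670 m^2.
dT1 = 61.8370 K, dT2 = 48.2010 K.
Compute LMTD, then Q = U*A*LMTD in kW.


LMTD = 54.7362 K
Q = 702.1000 * 23.2670 * 54.7362 = 894157.5728 W = 894.1576 kW

894.1576 kW


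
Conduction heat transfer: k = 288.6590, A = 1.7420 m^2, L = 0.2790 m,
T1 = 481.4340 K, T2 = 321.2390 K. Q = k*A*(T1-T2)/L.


dT = 160.1950 K
Q = 288.6590 * 1.7420 * 160.1950 / 0.2790 = 288720.7565 W

288720.7565 W


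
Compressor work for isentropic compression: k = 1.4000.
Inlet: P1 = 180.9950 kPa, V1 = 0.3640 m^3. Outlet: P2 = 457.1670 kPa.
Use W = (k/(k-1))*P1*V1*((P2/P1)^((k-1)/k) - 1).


(k-1)/k = 0.2857
(P2/P1)^exp = 1.3031
W = 3.5000 * 180.9950 * 0.3640 * (1.3031 - 1) = 69.8884 kJ

69.8884 kJ


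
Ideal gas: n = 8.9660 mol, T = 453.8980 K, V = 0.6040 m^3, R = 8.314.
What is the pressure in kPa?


P = nRT/V = 8.9660 * 8.314 * 453.8980 / 0.6040
= 33835.0657 / 0.6040 = 56018.3207 Pa = 56.0183 kPa

56.0183 kPa


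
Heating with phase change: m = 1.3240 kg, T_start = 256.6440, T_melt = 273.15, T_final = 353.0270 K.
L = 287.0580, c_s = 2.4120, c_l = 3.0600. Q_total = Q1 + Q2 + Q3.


Q1 (sensible, solid) = 1.3240 * 2.4120 * 16.5060 = 52.7117 kJ
Q2 (latent) = 1.3240 * 287.0580 = 380.0648 kJ
Q3 (sensible, liquid) = 1.3240 * 3.0600 * 79.8770 = 323.6169 kJ
Q_total = 756.3934 kJ

756.3934 kJ


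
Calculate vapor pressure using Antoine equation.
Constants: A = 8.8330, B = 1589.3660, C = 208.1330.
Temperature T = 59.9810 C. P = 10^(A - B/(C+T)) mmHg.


C+T = 268.1140
B/(C+T) = 5.9279
log10(P) = 8.8330 - 5.9279 = 2.9051
P = 10^2.9051 = 803.6213 mmHg

803.6213 mmHg


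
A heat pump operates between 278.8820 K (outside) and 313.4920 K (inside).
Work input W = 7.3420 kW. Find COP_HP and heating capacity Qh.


COP = 313.4920 / 34.6100 = 9.0578
Qh = 9.0578 * 7.3420 = 66.5027 kW

COP = 9.0578, Qh = 66.5027 kW


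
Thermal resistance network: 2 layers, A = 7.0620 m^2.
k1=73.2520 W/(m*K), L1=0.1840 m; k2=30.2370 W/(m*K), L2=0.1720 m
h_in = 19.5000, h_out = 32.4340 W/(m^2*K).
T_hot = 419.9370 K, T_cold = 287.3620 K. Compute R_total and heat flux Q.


R_conv_in = 1/(19.5000*7.0620) = 0.0073
R_1 = 0.1840/(73.2520*7.0620) = 0.0004
R_2 = 0.1720/(30.2370*7.0620) = 0.0008
R_conv_out = 1/(32.4340*7.0620) = 0.0044
R_total = 0.0128 K/W
Q = 132.5750 / 0.0128 = 10366.5315 W

R_total = 0.0128 K/W, Q = 10366.5315 W


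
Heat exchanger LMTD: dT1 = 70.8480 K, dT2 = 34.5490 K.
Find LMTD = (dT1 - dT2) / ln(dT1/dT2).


dT1/dT2 = 2.0507
ln(dT1/dT2) = 0.7182
LMTD = 36.2990 / 0.7182 = 50.5446 K

50.5446 K


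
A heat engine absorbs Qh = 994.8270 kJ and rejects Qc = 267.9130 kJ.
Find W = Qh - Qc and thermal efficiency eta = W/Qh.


W = 994.8270 - 267.9130 = 726.9140 kJ
eta = 726.9140 / 994.8270 = 0.7307 = 73.0694%

W = 726.9140 kJ, eta = 73.0694%


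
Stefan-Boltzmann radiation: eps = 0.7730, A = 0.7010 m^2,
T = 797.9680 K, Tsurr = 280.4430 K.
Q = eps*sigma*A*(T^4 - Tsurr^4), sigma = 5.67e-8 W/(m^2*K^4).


T^4 = 4.0545e+11
Tsurr^4 = 6.1856e+09
Q = 0.7730 * 5.67e-8 * 0.7010 * 3.9927e+11 = 12267.2123 W

12267.2123 W


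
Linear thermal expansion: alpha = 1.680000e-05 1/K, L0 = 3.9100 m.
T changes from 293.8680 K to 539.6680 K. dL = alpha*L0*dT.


dT = 245.8000 K
dL = 1.680000e-05 * 3.9100 * 245.8000 = 0.016146 m
L_final = 3.926146 m

dL = 0.016146 m


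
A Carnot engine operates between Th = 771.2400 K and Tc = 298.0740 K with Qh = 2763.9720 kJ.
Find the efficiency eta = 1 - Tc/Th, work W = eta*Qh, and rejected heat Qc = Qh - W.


eta = 1 - 298.0740/771.2400 = 0.6135
W = 0.6135 * 2763.9720 = 1695.7336 kJ
Qc = 2763.9720 - 1695.7336 = 1068.2384 kJ

eta = 61.3513%, W = 1695.7336 kJ, Qc = 1068.2384 kJ


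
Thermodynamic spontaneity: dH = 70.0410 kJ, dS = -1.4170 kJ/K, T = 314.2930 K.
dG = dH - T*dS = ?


T*dS = 314.2930 * -1.4170 = -445.3532 kJ
dG = 70.0410 + 445.3532 = 515.3942 kJ (non-spontaneous)

dG = 515.3942 kJ, non-spontaneous


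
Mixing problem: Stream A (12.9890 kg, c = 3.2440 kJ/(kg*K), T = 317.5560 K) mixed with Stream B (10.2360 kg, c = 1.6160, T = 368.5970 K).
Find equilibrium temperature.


num = 19477.7415
den = 58.6777
Tf = 331.9446 K

331.9446 K


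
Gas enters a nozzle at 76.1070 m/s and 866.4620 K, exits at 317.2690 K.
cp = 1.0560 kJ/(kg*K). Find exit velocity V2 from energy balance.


dT = 549.1930 K
2*cp*1000*dT = 1159895.6160
V1^2 = 5792.2754
V2 = sqrt(1165687.8914) = 1079.6703 m/s

1079.6703 m/s


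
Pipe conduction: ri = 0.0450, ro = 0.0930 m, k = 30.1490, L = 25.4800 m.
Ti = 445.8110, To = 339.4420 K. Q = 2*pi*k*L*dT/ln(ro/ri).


dT = 106.3690 K
ln(ro/ri) = 0.7259
Q = 2*pi*30.1490*25.4800*106.3690 / 0.7259 = 707242.4921 W

707242.4921 W


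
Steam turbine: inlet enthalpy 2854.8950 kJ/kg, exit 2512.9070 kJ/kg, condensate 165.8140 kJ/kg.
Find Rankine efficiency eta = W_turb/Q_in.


W = 341.9880 kJ/kg
Q_in = 2689.0810 kJ/kg
eta = 0.1272 = 12.7177%

eta = 12.7177%


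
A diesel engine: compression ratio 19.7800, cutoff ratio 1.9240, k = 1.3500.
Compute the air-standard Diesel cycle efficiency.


r^(k-1) = 2.8424
rc^k = 2.4192
eta = 0.5997 = 59.9717%

59.9717%


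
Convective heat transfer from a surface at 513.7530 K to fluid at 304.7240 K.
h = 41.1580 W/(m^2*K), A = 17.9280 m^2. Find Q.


dT = 209.0290 K
Q = 41.1580 * 17.9280 * 209.0290 = 154238.4490 W

154238.4490 W


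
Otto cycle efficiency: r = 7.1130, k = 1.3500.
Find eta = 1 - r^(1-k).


r^(k-1) = 1.9871
eta = 1 - 1/1.9871 = 0.4968 = 49.6753%

49.6753%


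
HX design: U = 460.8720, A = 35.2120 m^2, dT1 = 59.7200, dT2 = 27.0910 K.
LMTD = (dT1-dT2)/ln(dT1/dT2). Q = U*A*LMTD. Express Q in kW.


LMTD = 41.2782 K
Q = 460.8720 * 35.2120 * 41.2782 = 669872.1372 W = 669.8721 kW

669.8721 kW


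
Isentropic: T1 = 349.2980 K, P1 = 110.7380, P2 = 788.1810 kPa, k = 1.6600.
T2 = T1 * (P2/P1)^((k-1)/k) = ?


(k-1)/k = 0.3976
(P2/P1)^exp = 2.1821
T2 = 349.2980 * 2.1821 = 762.2089 K

762.2089 K


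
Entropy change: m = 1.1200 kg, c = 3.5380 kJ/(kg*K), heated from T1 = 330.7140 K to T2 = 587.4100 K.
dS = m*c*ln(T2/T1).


T2/T1 = 1.7762
ln(T2/T1) = 0.5745
dS = 1.1200 * 3.5380 * 0.5745 = 2.2764 kJ/K

2.2764 kJ/K


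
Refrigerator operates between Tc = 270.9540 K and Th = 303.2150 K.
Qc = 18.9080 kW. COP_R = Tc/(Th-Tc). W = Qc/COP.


COP = 270.9540 / 32.2610 = 8.3988
W = 18.9080 / 8.3988 = 2.2513 kW

COP = 8.3988, W = 2.2513 kW


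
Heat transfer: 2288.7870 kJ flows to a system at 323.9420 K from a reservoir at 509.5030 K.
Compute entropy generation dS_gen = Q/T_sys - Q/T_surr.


dS_sys = 2288.7870/323.9420 = 7.0654 kJ/K
dS_surr = -2288.7870/509.5030 = -4.4922 kJ/K
dS_gen = 7.0654 - 4.4922 = 2.5732 kJ/K (irreversible)

dS_gen = 2.5732 kJ/K, irreversible


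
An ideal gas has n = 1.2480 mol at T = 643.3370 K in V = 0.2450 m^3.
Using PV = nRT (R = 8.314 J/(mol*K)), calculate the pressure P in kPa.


P = nRT/V = 1.2480 * 8.314 * 643.3370 / 0.2450
= 6675.1824 / 0.2450 = 27245.6423 Pa = 27.2456 kPa

27.2456 kPa


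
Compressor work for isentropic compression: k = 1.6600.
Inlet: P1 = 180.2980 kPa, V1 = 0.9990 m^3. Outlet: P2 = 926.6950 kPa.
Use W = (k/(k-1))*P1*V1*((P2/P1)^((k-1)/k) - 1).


(k-1)/k = 0.3976
(P2/P1)^exp = 1.9172
W = 2.5152 * 180.2980 * 0.9990 * (1.9172 - 1) = 415.5086 kJ

415.5086 kJ


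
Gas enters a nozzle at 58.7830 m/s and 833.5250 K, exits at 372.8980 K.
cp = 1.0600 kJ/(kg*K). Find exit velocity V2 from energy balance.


dT = 460.6270 K
2*cp*1000*dT = 976529.2400
V1^2 = 3455.4411
V2 = sqrt(979984.6811) = 989.9418 m/s

989.9418 m/s


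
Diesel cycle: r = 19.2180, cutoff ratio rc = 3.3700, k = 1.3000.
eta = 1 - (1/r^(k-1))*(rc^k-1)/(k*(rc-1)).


r^(k-1) = 2.4272
rc^k = 4.8520
eta = 0.4849 = 48.4914%

48.4914%


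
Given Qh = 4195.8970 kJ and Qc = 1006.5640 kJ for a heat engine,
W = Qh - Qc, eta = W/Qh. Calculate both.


W = 4195.8970 - 1006.5640 = 3189.3330 kJ
eta = 3189.3330 / 4195.8970 = 0.7601 = 76.0108%

W = 3189.3330 kJ, eta = 76.0108%
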